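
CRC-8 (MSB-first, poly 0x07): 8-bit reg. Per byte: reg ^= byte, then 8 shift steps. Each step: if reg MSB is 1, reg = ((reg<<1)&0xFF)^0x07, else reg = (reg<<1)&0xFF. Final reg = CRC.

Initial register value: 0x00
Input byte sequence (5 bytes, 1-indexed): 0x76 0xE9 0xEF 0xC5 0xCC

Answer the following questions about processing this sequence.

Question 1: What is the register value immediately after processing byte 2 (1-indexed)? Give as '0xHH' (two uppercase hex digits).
After byte 1 (0x76): reg=0x45
After byte 2 (0xE9): reg=0x4D

Answer: 0x4D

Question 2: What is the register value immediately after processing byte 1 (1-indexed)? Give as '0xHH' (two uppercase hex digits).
Answer: 0x45

Derivation:
After byte 1 (0x76): reg=0x45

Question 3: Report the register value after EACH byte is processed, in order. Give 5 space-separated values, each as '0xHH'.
0x45 0x4D 0x67 0x67 0x58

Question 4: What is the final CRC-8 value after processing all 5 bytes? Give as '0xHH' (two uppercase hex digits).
Answer: 0x58

Derivation:
After byte 1 (0x76): reg=0x45
After byte 2 (0xE9): reg=0x4D
After byte 3 (0xEF): reg=0x67
After byte 4 (0xC5): reg=0x67
After byte 5 (0xCC): reg=0x58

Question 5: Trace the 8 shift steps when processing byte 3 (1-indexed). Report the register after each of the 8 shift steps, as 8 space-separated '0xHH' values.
After byte 1 (0x76): reg=0x45
After byte 2 (0xE9): reg=0x4D
Register before byte 3: 0x4D
After XOR with byte 0xEF: 0xA2

Answer: 0x43 0x86 0x0B 0x16 0x2C 0x58 0xB0 0x67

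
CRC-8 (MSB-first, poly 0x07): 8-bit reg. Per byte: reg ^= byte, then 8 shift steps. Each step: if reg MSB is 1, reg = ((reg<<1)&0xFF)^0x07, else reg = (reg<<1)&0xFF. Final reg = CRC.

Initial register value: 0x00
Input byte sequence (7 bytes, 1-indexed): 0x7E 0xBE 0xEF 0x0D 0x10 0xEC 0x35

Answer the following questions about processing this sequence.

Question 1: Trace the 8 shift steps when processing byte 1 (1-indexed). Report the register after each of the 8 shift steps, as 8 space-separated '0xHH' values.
Answer: 0xFC 0xFF 0xF9 0xF5 0xED 0xDD 0xBD 0x7D

Derivation:
Register before byte 1: 0x00
After XOR with byte 0x7E: 0x7E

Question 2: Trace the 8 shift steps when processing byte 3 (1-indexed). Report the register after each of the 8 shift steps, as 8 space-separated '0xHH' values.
Answer: 0x57 0xAE 0x5B 0xB6 0x6B 0xD6 0xAB 0x51

Derivation:
After byte 1 (0x7E): reg=0x7D
After byte 2 (0xBE): reg=0x47
Register before byte 3: 0x47
After XOR with byte 0xEF: 0xA8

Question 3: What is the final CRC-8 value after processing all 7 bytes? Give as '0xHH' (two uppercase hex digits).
Answer: 0x82

Derivation:
After byte 1 (0x7E): reg=0x7D
After byte 2 (0xBE): reg=0x47
After byte 3 (0xEF): reg=0x51
After byte 4 (0x0D): reg=0x93
After byte 5 (0x10): reg=0x80
After byte 6 (0xEC): reg=0x03
After byte 7 (0x35): reg=0x82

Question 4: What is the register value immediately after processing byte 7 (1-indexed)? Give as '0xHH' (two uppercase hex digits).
After byte 1 (0x7E): reg=0x7D
After byte 2 (0xBE): reg=0x47
After byte 3 (0xEF): reg=0x51
After byte 4 (0x0D): reg=0x93
After byte 5 (0x10): reg=0x80
After byte 6 (0xEC): reg=0x03
After byte 7 (0x35): reg=0x82

Answer: 0x82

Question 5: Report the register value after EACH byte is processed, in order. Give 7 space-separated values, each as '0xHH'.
0x7D 0x47 0x51 0x93 0x80 0x03 0x82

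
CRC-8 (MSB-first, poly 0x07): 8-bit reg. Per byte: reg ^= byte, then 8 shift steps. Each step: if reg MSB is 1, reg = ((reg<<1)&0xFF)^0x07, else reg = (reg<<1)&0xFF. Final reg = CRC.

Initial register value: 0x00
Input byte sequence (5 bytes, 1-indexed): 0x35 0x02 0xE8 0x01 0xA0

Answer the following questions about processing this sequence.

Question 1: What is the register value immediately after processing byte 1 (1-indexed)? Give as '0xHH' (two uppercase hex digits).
After byte 1 (0x35): reg=0x8B

Answer: 0x8B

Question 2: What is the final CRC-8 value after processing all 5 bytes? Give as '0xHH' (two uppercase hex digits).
Answer: 0x74

Derivation:
After byte 1 (0x35): reg=0x8B
After byte 2 (0x02): reg=0xB6
After byte 3 (0xE8): reg=0x9D
After byte 4 (0x01): reg=0xDD
After byte 5 (0xA0): reg=0x74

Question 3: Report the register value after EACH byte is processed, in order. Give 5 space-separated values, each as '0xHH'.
0x8B 0xB6 0x9D 0xDD 0x74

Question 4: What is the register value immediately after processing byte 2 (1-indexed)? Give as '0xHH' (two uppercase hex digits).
Answer: 0xB6

Derivation:
After byte 1 (0x35): reg=0x8B
After byte 2 (0x02): reg=0xB6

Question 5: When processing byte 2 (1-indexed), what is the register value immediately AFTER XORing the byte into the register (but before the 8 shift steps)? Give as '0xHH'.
Register before byte 2: 0x8B
Byte 2: 0x02
0x8B XOR 0x02 = 0x89

Answer: 0x89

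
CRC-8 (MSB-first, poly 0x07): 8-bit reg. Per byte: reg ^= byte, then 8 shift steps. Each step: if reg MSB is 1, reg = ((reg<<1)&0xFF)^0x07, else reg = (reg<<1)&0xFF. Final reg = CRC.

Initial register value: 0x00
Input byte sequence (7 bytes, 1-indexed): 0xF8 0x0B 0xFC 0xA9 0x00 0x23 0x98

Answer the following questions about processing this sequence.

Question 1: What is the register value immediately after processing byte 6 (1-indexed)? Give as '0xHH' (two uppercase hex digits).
After byte 1 (0xF8): reg=0xE6
After byte 2 (0x0B): reg=0x8D
After byte 3 (0xFC): reg=0x50
After byte 4 (0xA9): reg=0xE1
After byte 5 (0x00): reg=0xA9
After byte 6 (0x23): reg=0xBF

Answer: 0xBF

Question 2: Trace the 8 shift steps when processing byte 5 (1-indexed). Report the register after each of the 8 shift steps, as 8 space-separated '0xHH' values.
Answer: 0xC5 0x8D 0x1D 0x3A 0x74 0xE8 0xD7 0xA9

Derivation:
After byte 1 (0xF8): reg=0xE6
After byte 2 (0x0B): reg=0x8D
After byte 3 (0xFC): reg=0x50
After byte 4 (0xA9): reg=0xE1
Register before byte 5: 0xE1
After XOR with byte 0x00: 0xE1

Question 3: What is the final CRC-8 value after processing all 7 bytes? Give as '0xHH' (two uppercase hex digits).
Answer: 0xF5

Derivation:
After byte 1 (0xF8): reg=0xE6
After byte 2 (0x0B): reg=0x8D
After byte 3 (0xFC): reg=0x50
After byte 4 (0xA9): reg=0xE1
After byte 5 (0x00): reg=0xA9
After byte 6 (0x23): reg=0xBF
After byte 7 (0x98): reg=0xF5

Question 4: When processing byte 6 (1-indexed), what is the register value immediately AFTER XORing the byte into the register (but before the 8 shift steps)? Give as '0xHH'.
Register before byte 6: 0xA9
Byte 6: 0x23
0xA9 XOR 0x23 = 0x8A

Answer: 0x8A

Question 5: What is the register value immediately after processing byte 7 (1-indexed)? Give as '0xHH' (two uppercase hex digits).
Answer: 0xF5

Derivation:
After byte 1 (0xF8): reg=0xE6
After byte 2 (0x0B): reg=0x8D
After byte 3 (0xFC): reg=0x50
After byte 4 (0xA9): reg=0xE1
After byte 5 (0x00): reg=0xA9
After byte 6 (0x23): reg=0xBF
After byte 7 (0x98): reg=0xF5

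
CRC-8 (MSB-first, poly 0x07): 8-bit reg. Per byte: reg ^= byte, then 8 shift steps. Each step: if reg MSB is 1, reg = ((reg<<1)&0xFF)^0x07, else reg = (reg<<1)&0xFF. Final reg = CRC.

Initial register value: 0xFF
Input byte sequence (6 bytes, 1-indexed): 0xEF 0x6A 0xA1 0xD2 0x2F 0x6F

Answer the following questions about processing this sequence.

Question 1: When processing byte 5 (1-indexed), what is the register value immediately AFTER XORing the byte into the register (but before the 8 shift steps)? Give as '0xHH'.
Register before byte 5: 0x18
Byte 5: 0x2F
0x18 XOR 0x2F = 0x37

Answer: 0x37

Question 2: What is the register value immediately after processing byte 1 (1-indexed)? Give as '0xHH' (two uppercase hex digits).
After byte 1 (0xEF): reg=0x70

Answer: 0x70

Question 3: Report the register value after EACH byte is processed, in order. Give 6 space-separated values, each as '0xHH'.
0x70 0x46 0xBB 0x18 0x85 0x98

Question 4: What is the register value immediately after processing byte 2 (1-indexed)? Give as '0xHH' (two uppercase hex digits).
After byte 1 (0xEF): reg=0x70
After byte 2 (0x6A): reg=0x46

Answer: 0x46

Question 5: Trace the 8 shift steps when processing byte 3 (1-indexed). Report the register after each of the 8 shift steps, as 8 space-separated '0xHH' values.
Answer: 0xC9 0x95 0x2D 0x5A 0xB4 0x6F 0xDE 0xBB

Derivation:
After byte 1 (0xEF): reg=0x70
After byte 2 (0x6A): reg=0x46
Register before byte 3: 0x46
After XOR with byte 0xA1: 0xE7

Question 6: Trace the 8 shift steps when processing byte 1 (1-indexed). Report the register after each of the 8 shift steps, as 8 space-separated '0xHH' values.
Register before byte 1: 0xFF
After XOR with byte 0xEF: 0x10

Answer: 0x20 0x40 0x80 0x07 0x0E 0x1C 0x38 0x70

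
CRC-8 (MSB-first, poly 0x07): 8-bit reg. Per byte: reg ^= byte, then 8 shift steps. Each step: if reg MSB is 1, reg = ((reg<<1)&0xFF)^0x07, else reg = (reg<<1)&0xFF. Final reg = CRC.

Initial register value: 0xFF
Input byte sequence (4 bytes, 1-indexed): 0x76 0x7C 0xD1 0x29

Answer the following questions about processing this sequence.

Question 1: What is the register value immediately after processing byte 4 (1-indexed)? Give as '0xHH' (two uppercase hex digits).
After byte 1 (0x76): reg=0xB6
After byte 2 (0x7C): reg=0x78
After byte 3 (0xD1): reg=0x56
After byte 4 (0x29): reg=0x7A

Answer: 0x7A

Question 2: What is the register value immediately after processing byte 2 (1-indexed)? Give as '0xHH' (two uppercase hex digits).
Answer: 0x78

Derivation:
After byte 1 (0x76): reg=0xB6
After byte 2 (0x7C): reg=0x78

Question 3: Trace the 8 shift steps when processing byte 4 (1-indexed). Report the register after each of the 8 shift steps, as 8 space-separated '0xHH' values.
After byte 1 (0x76): reg=0xB6
After byte 2 (0x7C): reg=0x78
After byte 3 (0xD1): reg=0x56
Register before byte 4: 0x56
After XOR with byte 0x29: 0x7F

Answer: 0xFE 0xFB 0xF1 0xE5 0xCD 0x9D 0x3D 0x7A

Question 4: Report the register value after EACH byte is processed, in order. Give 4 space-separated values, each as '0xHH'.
0xB6 0x78 0x56 0x7A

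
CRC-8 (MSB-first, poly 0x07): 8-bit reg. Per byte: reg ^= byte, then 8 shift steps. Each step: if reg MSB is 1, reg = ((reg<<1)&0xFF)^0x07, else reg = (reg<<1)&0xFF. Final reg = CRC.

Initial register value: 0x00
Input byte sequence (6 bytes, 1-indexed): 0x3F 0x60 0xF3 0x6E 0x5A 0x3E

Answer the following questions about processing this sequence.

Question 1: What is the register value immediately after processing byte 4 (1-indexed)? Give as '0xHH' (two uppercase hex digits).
Answer: 0x98

Derivation:
After byte 1 (0x3F): reg=0xBD
After byte 2 (0x60): reg=0x1D
After byte 3 (0xF3): reg=0x84
After byte 4 (0x6E): reg=0x98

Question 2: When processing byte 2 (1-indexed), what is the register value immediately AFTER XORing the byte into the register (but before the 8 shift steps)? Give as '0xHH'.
Register before byte 2: 0xBD
Byte 2: 0x60
0xBD XOR 0x60 = 0xDD

Answer: 0xDD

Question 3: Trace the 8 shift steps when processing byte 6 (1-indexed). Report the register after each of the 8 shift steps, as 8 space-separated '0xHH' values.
After byte 1 (0x3F): reg=0xBD
After byte 2 (0x60): reg=0x1D
After byte 3 (0xF3): reg=0x84
After byte 4 (0x6E): reg=0x98
After byte 5 (0x5A): reg=0x40
Register before byte 6: 0x40
After XOR with byte 0x3E: 0x7E

Answer: 0xFC 0xFF 0xF9 0xF5 0xED 0xDD 0xBD 0x7D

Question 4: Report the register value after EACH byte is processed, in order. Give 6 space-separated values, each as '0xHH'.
0xBD 0x1D 0x84 0x98 0x40 0x7D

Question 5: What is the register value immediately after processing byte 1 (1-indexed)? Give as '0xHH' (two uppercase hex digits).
After byte 1 (0x3F): reg=0xBD

Answer: 0xBD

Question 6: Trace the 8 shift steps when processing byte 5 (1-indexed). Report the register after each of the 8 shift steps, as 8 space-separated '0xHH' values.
After byte 1 (0x3F): reg=0xBD
After byte 2 (0x60): reg=0x1D
After byte 3 (0xF3): reg=0x84
After byte 4 (0x6E): reg=0x98
Register before byte 5: 0x98
After XOR with byte 0x5A: 0xC2

Answer: 0x83 0x01 0x02 0x04 0x08 0x10 0x20 0x40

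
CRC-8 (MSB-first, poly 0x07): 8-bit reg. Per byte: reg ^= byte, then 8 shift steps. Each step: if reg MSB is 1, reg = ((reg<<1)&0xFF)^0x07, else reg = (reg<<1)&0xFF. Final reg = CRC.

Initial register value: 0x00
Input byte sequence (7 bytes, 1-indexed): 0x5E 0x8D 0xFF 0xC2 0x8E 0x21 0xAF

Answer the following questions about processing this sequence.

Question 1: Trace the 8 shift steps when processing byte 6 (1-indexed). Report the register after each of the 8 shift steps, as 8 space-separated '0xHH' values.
Answer: 0x12 0x24 0x48 0x90 0x27 0x4E 0x9C 0x3F

Derivation:
After byte 1 (0x5E): reg=0x9D
After byte 2 (0x8D): reg=0x70
After byte 3 (0xFF): reg=0xA4
After byte 4 (0xC2): reg=0x35
After byte 5 (0x8E): reg=0x28
Register before byte 6: 0x28
After XOR with byte 0x21: 0x09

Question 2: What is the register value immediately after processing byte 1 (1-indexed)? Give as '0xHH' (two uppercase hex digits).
Answer: 0x9D

Derivation:
After byte 1 (0x5E): reg=0x9D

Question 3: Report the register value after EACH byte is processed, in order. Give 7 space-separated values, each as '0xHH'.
0x9D 0x70 0xA4 0x35 0x28 0x3F 0xF9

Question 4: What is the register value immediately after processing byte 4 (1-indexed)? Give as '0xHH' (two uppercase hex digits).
After byte 1 (0x5E): reg=0x9D
After byte 2 (0x8D): reg=0x70
After byte 3 (0xFF): reg=0xA4
After byte 4 (0xC2): reg=0x35

Answer: 0x35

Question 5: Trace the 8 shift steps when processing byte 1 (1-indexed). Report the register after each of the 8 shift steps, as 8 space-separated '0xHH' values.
Register before byte 1: 0x00
After XOR with byte 0x5E: 0x5E

Answer: 0xBC 0x7F 0xFE 0xFB 0xF1 0xE5 0xCD 0x9D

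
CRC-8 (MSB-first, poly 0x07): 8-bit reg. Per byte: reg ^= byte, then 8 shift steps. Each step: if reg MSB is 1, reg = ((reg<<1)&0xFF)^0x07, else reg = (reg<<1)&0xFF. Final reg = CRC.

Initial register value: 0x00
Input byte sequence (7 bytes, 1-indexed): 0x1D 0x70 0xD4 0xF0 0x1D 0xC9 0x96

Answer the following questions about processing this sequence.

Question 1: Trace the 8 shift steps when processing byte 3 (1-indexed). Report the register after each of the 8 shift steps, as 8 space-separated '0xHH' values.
After byte 1 (0x1D): reg=0x53
After byte 2 (0x70): reg=0xE9
Register before byte 3: 0xE9
After XOR with byte 0xD4: 0x3D

Answer: 0x7A 0xF4 0xEF 0xD9 0xB5 0x6D 0xDA 0xB3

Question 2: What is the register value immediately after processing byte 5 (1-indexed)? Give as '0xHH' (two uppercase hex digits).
After byte 1 (0x1D): reg=0x53
After byte 2 (0x70): reg=0xE9
After byte 3 (0xD4): reg=0xB3
After byte 4 (0xF0): reg=0xCE
After byte 5 (0x1D): reg=0x37

Answer: 0x37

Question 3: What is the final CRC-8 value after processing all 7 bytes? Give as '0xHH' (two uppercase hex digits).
After byte 1 (0x1D): reg=0x53
After byte 2 (0x70): reg=0xE9
After byte 3 (0xD4): reg=0xB3
After byte 4 (0xF0): reg=0xCE
After byte 5 (0x1D): reg=0x37
After byte 6 (0xC9): reg=0xF4
After byte 7 (0x96): reg=0x29

Answer: 0x29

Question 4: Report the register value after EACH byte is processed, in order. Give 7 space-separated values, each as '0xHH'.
0x53 0xE9 0xB3 0xCE 0x37 0xF4 0x29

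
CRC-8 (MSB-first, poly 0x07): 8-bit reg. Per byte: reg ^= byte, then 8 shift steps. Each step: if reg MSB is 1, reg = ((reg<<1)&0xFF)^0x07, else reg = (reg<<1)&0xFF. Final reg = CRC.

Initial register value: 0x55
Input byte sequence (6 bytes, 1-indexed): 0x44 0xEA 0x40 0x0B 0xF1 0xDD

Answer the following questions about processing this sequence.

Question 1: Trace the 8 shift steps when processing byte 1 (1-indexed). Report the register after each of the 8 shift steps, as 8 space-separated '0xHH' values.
Register before byte 1: 0x55
After XOR with byte 0x44: 0x11

Answer: 0x22 0x44 0x88 0x17 0x2E 0x5C 0xB8 0x77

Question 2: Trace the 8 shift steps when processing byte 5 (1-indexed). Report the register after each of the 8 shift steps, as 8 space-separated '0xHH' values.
After byte 1 (0x44): reg=0x77
After byte 2 (0xEA): reg=0xDA
After byte 3 (0x40): reg=0xCF
After byte 4 (0x0B): reg=0x52
Register before byte 5: 0x52
After XOR with byte 0xF1: 0xA3

Answer: 0x41 0x82 0x03 0x06 0x0C 0x18 0x30 0x60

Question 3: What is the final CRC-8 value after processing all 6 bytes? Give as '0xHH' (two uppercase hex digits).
After byte 1 (0x44): reg=0x77
After byte 2 (0xEA): reg=0xDA
After byte 3 (0x40): reg=0xCF
After byte 4 (0x0B): reg=0x52
After byte 5 (0xF1): reg=0x60
After byte 6 (0xDD): reg=0x3A

Answer: 0x3A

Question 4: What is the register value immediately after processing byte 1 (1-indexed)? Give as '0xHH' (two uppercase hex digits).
After byte 1 (0x44): reg=0x77

Answer: 0x77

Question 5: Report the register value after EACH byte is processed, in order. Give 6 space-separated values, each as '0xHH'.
0x77 0xDA 0xCF 0x52 0x60 0x3A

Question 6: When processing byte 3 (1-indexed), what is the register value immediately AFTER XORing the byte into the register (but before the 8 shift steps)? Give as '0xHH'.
Register before byte 3: 0xDA
Byte 3: 0x40
0xDA XOR 0x40 = 0x9A

Answer: 0x9A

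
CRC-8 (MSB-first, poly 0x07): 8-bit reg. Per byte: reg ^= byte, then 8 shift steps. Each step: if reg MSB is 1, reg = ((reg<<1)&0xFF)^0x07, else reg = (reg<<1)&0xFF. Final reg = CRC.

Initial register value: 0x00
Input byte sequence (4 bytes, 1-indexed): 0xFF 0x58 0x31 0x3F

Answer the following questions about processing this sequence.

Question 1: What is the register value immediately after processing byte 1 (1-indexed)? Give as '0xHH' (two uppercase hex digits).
Answer: 0xF3

Derivation:
After byte 1 (0xFF): reg=0xF3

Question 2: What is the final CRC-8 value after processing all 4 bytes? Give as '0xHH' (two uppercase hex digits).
After byte 1 (0xFF): reg=0xF3
After byte 2 (0x58): reg=0x58
After byte 3 (0x31): reg=0x18
After byte 4 (0x3F): reg=0xF5

Answer: 0xF5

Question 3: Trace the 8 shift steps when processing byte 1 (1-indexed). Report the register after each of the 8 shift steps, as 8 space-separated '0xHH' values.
Register before byte 1: 0x00
After XOR with byte 0xFF: 0xFF

Answer: 0xF9 0xF5 0xED 0xDD 0xBD 0x7D 0xFA 0xF3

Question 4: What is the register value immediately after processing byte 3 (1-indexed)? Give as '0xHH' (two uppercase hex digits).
After byte 1 (0xFF): reg=0xF3
After byte 2 (0x58): reg=0x58
After byte 3 (0x31): reg=0x18

Answer: 0x18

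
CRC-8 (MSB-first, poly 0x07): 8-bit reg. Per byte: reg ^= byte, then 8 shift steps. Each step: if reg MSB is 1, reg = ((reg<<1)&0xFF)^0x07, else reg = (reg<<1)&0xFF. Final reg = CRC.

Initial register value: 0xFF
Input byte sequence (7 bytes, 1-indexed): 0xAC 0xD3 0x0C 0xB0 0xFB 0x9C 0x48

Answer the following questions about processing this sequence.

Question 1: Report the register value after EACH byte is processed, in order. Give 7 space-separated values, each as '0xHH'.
0xBE 0x04 0x38 0xB1 0xF1 0x04 0xE3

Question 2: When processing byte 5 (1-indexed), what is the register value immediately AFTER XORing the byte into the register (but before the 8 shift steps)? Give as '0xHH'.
Answer: 0x4A

Derivation:
Register before byte 5: 0xB1
Byte 5: 0xFB
0xB1 XOR 0xFB = 0x4A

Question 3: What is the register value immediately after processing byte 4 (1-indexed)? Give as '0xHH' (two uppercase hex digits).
After byte 1 (0xAC): reg=0xBE
After byte 2 (0xD3): reg=0x04
After byte 3 (0x0C): reg=0x38
After byte 4 (0xB0): reg=0xB1

Answer: 0xB1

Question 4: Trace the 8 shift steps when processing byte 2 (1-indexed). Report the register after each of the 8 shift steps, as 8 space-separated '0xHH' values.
Answer: 0xDA 0xB3 0x61 0xC2 0x83 0x01 0x02 0x04

Derivation:
After byte 1 (0xAC): reg=0xBE
Register before byte 2: 0xBE
After XOR with byte 0xD3: 0x6D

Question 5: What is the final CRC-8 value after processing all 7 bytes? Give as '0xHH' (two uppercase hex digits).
After byte 1 (0xAC): reg=0xBE
After byte 2 (0xD3): reg=0x04
After byte 3 (0x0C): reg=0x38
After byte 4 (0xB0): reg=0xB1
After byte 5 (0xFB): reg=0xF1
After byte 6 (0x9C): reg=0x04
After byte 7 (0x48): reg=0xE3

Answer: 0xE3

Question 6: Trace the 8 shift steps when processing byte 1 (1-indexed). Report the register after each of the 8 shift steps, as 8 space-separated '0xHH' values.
Answer: 0xA6 0x4B 0x96 0x2B 0x56 0xAC 0x5F 0xBE

Derivation:
Register before byte 1: 0xFF
After XOR with byte 0xAC: 0x53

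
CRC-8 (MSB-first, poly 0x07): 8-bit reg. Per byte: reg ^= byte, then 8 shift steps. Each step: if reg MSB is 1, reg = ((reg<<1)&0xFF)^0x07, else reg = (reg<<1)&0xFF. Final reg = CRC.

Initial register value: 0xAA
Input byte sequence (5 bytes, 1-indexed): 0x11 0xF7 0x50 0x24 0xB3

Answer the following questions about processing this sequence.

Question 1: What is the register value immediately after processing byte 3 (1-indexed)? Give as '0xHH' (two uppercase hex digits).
Answer: 0xCE

Derivation:
After byte 1 (0x11): reg=0x28
After byte 2 (0xF7): reg=0x13
After byte 3 (0x50): reg=0xCE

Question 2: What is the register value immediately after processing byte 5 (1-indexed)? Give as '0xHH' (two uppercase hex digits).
Answer: 0xD1

Derivation:
After byte 1 (0x11): reg=0x28
After byte 2 (0xF7): reg=0x13
After byte 3 (0x50): reg=0xCE
After byte 4 (0x24): reg=0x98
After byte 5 (0xB3): reg=0xD1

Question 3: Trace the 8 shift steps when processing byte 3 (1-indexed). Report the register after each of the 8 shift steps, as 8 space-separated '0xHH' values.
After byte 1 (0x11): reg=0x28
After byte 2 (0xF7): reg=0x13
Register before byte 3: 0x13
After XOR with byte 0x50: 0x43

Answer: 0x86 0x0B 0x16 0x2C 0x58 0xB0 0x67 0xCE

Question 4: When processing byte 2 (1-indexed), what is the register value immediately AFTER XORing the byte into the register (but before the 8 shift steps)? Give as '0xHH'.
Register before byte 2: 0x28
Byte 2: 0xF7
0x28 XOR 0xF7 = 0xDF

Answer: 0xDF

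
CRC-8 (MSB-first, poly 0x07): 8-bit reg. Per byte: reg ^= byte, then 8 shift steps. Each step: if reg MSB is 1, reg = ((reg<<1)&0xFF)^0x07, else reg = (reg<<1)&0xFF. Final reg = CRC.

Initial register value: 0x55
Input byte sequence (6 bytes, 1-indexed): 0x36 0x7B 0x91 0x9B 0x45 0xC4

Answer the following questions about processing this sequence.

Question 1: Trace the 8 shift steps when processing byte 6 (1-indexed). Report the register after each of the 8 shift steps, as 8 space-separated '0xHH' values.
Answer: 0x3C 0x78 0xF0 0xE7 0xC9 0x95 0x2D 0x5A

Derivation:
After byte 1 (0x36): reg=0x2E
After byte 2 (0x7B): reg=0xAC
After byte 3 (0x91): reg=0xB3
After byte 4 (0x9B): reg=0xD8
After byte 5 (0x45): reg=0xDA
Register before byte 6: 0xDA
After XOR with byte 0xC4: 0x1E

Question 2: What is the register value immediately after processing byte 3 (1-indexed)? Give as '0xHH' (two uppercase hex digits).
Answer: 0xB3

Derivation:
After byte 1 (0x36): reg=0x2E
After byte 2 (0x7B): reg=0xAC
After byte 3 (0x91): reg=0xB3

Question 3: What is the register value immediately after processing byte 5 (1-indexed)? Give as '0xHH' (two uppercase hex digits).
Answer: 0xDA

Derivation:
After byte 1 (0x36): reg=0x2E
After byte 2 (0x7B): reg=0xAC
After byte 3 (0x91): reg=0xB3
After byte 4 (0x9B): reg=0xD8
After byte 5 (0x45): reg=0xDA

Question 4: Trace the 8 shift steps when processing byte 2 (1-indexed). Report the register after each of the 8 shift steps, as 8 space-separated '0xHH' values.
Answer: 0xAA 0x53 0xA6 0x4B 0x96 0x2B 0x56 0xAC

Derivation:
After byte 1 (0x36): reg=0x2E
Register before byte 2: 0x2E
After XOR with byte 0x7B: 0x55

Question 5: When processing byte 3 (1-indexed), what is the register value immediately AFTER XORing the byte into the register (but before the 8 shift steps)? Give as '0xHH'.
Answer: 0x3D

Derivation:
Register before byte 3: 0xAC
Byte 3: 0x91
0xAC XOR 0x91 = 0x3D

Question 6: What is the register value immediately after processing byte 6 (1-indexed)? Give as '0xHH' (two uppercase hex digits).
After byte 1 (0x36): reg=0x2E
After byte 2 (0x7B): reg=0xAC
After byte 3 (0x91): reg=0xB3
After byte 4 (0x9B): reg=0xD8
After byte 5 (0x45): reg=0xDA
After byte 6 (0xC4): reg=0x5A

Answer: 0x5A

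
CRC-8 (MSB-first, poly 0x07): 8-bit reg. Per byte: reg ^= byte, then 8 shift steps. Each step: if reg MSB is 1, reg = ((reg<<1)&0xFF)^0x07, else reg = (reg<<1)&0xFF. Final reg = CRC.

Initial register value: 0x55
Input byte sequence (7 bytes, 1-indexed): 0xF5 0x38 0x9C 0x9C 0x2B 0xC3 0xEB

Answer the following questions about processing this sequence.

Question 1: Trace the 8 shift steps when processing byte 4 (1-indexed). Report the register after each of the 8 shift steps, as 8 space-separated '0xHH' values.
Answer: 0xB0 0x67 0xCE 0x9B 0x31 0x62 0xC4 0x8F

Derivation:
After byte 1 (0xF5): reg=0x69
After byte 2 (0x38): reg=0xB0
After byte 3 (0x9C): reg=0xC4
Register before byte 4: 0xC4
After XOR with byte 0x9C: 0x58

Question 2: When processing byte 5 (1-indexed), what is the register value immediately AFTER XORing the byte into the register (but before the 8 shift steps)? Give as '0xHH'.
Answer: 0xA4

Derivation:
Register before byte 5: 0x8F
Byte 5: 0x2B
0x8F XOR 0x2B = 0xA4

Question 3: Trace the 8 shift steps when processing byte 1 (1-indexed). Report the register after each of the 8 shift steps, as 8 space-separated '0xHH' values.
Answer: 0x47 0x8E 0x1B 0x36 0x6C 0xD8 0xB7 0x69

Derivation:
Register before byte 1: 0x55
After XOR with byte 0xF5: 0xA0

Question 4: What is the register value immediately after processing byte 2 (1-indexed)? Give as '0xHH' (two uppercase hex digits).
After byte 1 (0xF5): reg=0x69
After byte 2 (0x38): reg=0xB0

Answer: 0xB0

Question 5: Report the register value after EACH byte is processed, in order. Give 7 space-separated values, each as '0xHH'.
0x69 0xB0 0xC4 0x8F 0x75 0x0B 0xAE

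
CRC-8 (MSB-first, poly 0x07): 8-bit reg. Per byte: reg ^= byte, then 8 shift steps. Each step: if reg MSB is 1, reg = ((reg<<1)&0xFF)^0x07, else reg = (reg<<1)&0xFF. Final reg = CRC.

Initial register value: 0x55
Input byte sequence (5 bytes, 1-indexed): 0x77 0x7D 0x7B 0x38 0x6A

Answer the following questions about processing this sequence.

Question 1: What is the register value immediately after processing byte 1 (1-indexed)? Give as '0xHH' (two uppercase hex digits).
After byte 1 (0x77): reg=0xEE

Answer: 0xEE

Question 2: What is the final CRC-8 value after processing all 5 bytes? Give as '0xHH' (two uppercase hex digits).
After byte 1 (0x77): reg=0xEE
After byte 2 (0x7D): reg=0xF0
After byte 3 (0x7B): reg=0xB8
After byte 4 (0x38): reg=0x89
After byte 5 (0x6A): reg=0xA7

Answer: 0xA7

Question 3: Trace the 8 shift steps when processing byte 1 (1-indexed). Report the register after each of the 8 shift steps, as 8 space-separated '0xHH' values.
Answer: 0x44 0x88 0x17 0x2E 0x5C 0xB8 0x77 0xEE

Derivation:
Register before byte 1: 0x55
After XOR with byte 0x77: 0x22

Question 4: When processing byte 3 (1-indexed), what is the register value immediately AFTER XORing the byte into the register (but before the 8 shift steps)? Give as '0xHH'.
Register before byte 3: 0xF0
Byte 3: 0x7B
0xF0 XOR 0x7B = 0x8B

Answer: 0x8B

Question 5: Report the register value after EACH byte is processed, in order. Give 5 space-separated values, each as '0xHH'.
0xEE 0xF0 0xB8 0x89 0xA7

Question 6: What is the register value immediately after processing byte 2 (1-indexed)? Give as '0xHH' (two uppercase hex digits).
After byte 1 (0x77): reg=0xEE
After byte 2 (0x7D): reg=0xF0

Answer: 0xF0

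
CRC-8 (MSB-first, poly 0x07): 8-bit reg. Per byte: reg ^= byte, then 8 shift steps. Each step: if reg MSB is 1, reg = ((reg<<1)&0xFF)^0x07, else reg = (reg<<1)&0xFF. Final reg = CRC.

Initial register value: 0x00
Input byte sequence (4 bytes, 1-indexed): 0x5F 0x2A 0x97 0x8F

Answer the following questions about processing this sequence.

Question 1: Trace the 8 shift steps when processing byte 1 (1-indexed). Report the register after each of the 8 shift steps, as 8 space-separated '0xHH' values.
Register before byte 1: 0x00
After XOR with byte 0x5F: 0x5F

Answer: 0xBE 0x7B 0xF6 0xEB 0xD1 0xA5 0x4D 0x9A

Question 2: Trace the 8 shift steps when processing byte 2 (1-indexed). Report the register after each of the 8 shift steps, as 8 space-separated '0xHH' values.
After byte 1 (0x5F): reg=0x9A
Register before byte 2: 0x9A
After XOR with byte 0x2A: 0xB0

Answer: 0x67 0xCE 0x9B 0x31 0x62 0xC4 0x8F 0x19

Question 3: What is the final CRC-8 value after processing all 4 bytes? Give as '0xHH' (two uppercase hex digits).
After byte 1 (0x5F): reg=0x9A
After byte 2 (0x2A): reg=0x19
After byte 3 (0x97): reg=0xA3
After byte 4 (0x8F): reg=0xC4

Answer: 0xC4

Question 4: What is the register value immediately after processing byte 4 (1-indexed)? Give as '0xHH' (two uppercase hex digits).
After byte 1 (0x5F): reg=0x9A
After byte 2 (0x2A): reg=0x19
After byte 3 (0x97): reg=0xA3
After byte 4 (0x8F): reg=0xC4

Answer: 0xC4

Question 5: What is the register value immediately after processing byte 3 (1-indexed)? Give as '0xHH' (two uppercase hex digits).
After byte 1 (0x5F): reg=0x9A
After byte 2 (0x2A): reg=0x19
After byte 3 (0x97): reg=0xA3

Answer: 0xA3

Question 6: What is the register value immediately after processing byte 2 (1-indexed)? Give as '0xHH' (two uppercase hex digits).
Answer: 0x19

Derivation:
After byte 1 (0x5F): reg=0x9A
After byte 2 (0x2A): reg=0x19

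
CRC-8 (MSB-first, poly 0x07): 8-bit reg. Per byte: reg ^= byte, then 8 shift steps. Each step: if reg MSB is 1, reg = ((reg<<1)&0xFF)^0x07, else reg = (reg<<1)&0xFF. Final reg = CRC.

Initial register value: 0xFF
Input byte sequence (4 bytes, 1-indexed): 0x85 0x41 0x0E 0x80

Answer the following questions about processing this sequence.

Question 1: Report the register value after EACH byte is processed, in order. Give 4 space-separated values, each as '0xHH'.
0x61 0xE0 0x84 0x1C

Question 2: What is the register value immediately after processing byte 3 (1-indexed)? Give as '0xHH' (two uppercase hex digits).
After byte 1 (0x85): reg=0x61
After byte 2 (0x41): reg=0xE0
After byte 3 (0x0E): reg=0x84

Answer: 0x84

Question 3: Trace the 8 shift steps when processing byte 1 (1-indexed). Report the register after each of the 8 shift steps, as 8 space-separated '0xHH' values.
Answer: 0xF4 0xEF 0xD9 0xB5 0x6D 0xDA 0xB3 0x61

Derivation:
Register before byte 1: 0xFF
After XOR with byte 0x85: 0x7A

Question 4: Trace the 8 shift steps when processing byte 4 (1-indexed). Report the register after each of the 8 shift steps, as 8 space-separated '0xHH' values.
Answer: 0x08 0x10 0x20 0x40 0x80 0x07 0x0E 0x1C

Derivation:
After byte 1 (0x85): reg=0x61
After byte 2 (0x41): reg=0xE0
After byte 3 (0x0E): reg=0x84
Register before byte 4: 0x84
After XOR with byte 0x80: 0x04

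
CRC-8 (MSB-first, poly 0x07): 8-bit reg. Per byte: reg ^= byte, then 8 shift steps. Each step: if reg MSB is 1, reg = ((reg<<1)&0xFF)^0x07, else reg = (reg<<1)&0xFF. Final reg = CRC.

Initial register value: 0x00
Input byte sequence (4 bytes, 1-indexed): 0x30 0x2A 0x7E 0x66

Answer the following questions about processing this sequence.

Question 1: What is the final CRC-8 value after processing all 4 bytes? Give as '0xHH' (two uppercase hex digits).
After byte 1 (0x30): reg=0x90
After byte 2 (0x2A): reg=0x2F
After byte 3 (0x7E): reg=0xB0
After byte 4 (0x66): reg=0x2C

Answer: 0x2C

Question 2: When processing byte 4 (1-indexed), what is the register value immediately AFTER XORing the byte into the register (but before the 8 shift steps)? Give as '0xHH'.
Register before byte 4: 0xB0
Byte 4: 0x66
0xB0 XOR 0x66 = 0xD6

Answer: 0xD6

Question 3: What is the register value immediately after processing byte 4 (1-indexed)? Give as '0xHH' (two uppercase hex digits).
Answer: 0x2C

Derivation:
After byte 1 (0x30): reg=0x90
After byte 2 (0x2A): reg=0x2F
After byte 3 (0x7E): reg=0xB0
After byte 4 (0x66): reg=0x2C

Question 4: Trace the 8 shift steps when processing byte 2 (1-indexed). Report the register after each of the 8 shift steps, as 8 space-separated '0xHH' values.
After byte 1 (0x30): reg=0x90
Register before byte 2: 0x90
After XOR with byte 0x2A: 0xBA

Answer: 0x73 0xE6 0xCB 0x91 0x25 0x4A 0x94 0x2F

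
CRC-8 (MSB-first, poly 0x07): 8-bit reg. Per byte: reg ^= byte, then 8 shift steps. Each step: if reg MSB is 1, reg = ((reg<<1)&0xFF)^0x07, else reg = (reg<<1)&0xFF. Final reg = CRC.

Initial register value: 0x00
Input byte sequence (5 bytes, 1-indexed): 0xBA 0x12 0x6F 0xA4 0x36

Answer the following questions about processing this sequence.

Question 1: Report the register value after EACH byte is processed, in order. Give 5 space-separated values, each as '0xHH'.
0x2F 0xB3 0x1A 0x33 0x1B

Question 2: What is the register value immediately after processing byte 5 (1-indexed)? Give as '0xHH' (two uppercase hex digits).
After byte 1 (0xBA): reg=0x2F
After byte 2 (0x12): reg=0xB3
After byte 3 (0x6F): reg=0x1A
After byte 4 (0xA4): reg=0x33
After byte 5 (0x36): reg=0x1B

Answer: 0x1B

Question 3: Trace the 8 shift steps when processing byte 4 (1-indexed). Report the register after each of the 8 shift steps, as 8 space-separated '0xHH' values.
After byte 1 (0xBA): reg=0x2F
After byte 2 (0x12): reg=0xB3
After byte 3 (0x6F): reg=0x1A
Register before byte 4: 0x1A
After XOR with byte 0xA4: 0xBE

Answer: 0x7B 0xF6 0xEB 0xD1 0xA5 0x4D 0x9A 0x33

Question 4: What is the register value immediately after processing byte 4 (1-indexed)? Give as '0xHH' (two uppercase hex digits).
Answer: 0x33

Derivation:
After byte 1 (0xBA): reg=0x2F
After byte 2 (0x12): reg=0xB3
After byte 3 (0x6F): reg=0x1A
After byte 4 (0xA4): reg=0x33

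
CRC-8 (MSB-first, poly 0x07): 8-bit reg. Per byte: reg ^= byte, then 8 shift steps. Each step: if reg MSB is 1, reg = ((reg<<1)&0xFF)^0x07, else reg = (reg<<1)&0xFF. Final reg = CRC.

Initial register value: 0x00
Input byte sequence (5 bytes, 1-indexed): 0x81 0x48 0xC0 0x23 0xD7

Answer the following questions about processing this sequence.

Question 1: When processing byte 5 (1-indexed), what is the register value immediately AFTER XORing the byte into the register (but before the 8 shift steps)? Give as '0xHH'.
Answer: 0x23

Derivation:
Register before byte 5: 0xF4
Byte 5: 0xD7
0xF4 XOR 0xD7 = 0x23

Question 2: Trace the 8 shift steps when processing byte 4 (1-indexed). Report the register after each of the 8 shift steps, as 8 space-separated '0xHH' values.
Answer: 0xFB 0xF1 0xE5 0xCD 0x9D 0x3D 0x7A 0xF4

Derivation:
After byte 1 (0x81): reg=0x8E
After byte 2 (0x48): reg=0x5C
After byte 3 (0xC0): reg=0xDD
Register before byte 4: 0xDD
After XOR with byte 0x23: 0xFE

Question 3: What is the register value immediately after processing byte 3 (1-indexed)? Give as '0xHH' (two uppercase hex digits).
After byte 1 (0x81): reg=0x8E
After byte 2 (0x48): reg=0x5C
After byte 3 (0xC0): reg=0xDD

Answer: 0xDD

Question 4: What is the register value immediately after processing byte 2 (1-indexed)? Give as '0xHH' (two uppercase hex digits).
After byte 1 (0x81): reg=0x8E
After byte 2 (0x48): reg=0x5C

Answer: 0x5C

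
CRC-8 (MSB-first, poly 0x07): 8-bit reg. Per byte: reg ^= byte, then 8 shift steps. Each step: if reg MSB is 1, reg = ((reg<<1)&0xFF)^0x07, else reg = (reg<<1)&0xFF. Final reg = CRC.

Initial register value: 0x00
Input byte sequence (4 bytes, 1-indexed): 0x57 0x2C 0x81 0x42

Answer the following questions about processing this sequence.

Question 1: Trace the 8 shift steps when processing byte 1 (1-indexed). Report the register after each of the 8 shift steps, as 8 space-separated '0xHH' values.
Answer: 0xAE 0x5B 0xB6 0x6B 0xD6 0xAB 0x51 0xA2

Derivation:
Register before byte 1: 0x00
After XOR with byte 0x57: 0x57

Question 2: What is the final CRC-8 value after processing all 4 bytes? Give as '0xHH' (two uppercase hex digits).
After byte 1 (0x57): reg=0xA2
After byte 2 (0x2C): reg=0xA3
After byte 3 (0x81): reg=0xEE
After byte 4 (0x42): reg=0x4D

Answer: 0x4D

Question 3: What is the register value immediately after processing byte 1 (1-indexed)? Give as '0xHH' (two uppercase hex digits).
Answer: 0xA2

Derivation:
After byte 1 (0x57): reg=0xA2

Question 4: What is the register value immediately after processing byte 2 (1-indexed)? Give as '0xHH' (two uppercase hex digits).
After byte 1 (0x57): reg=0xA2
After byte 2 (0x2C): reg=0xA3

Answer: 0xA3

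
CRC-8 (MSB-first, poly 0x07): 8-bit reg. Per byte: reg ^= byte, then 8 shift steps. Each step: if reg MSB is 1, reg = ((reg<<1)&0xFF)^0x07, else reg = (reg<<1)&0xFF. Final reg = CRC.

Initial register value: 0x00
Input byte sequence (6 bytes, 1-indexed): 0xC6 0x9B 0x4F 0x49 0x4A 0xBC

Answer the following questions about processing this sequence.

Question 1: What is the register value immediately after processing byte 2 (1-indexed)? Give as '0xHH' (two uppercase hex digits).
Answer: 0x5B

Derivation:
After byte 1 (0xC6): reg=0x5C
After byte 2 (0x9B): reg=0x5B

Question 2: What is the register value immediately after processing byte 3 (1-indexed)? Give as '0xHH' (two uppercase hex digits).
Answer: 0x6C

Derivation:
After byte 1 (0xC6): reg=0x5C
After byte 2 (0x9B): reg=0x5B
After byte 3 (0x4F): reg=0x6C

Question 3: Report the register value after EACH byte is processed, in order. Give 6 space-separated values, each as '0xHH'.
0x5C 0x5B 0x6C 0xFB 0x1E 0x67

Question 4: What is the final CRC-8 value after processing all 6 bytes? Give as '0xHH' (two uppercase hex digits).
After byte 1 (0xC6): reg=0x5C
After byte 2 (0x9B): reg=0x5B
After byte 3 (0x4F): reg=0x6C
After byte 4 (0x49): reg=0xFB
After byte 5 (0x4A): reg=0x1E
After byte 6 (0xBC): reg=0x67

Answer: 0x67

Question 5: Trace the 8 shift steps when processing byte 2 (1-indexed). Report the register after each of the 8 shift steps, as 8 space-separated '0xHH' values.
Answer: 0x89 0x15 0x2A 0x54 0xA8 0x57 0xAE 0x5B

Derivation:
After byte 1 (0xC6): reg=0x5C
Register before byte 2: 0x5C
After XOR with byte 0x9B: 0xC7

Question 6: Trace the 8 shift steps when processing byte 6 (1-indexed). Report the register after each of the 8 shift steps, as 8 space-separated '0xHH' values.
After byte 1 (0xC6): reg=0x5C
After byte 2 (0x9B): reg=0x5B
After byte 3 (0x4F): reg=0x6C
After byte 4 (0x49): reg=0xFB
After byte 5 (0x4A): reg=0x1E
Register before byte 6: 0x1E
After XOR with byte 0xBC: 0xA2

Answer: 0x43 0x86 0x0B 0x16 0x2C 0x58 0xB0 0x67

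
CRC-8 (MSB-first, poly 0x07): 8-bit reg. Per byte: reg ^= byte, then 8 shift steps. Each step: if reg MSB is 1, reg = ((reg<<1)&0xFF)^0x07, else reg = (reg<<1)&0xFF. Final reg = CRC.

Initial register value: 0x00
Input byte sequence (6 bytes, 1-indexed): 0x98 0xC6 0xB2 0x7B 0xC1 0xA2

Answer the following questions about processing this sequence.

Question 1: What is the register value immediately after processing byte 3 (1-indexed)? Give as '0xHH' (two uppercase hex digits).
After byte 1 (0x98): reg=0xC1
After byte 2 (0xC6): reg=0x15
After byte 3 (0xB2): reg=0x7C

Answer: 0x7C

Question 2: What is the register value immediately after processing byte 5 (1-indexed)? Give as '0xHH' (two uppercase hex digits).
After byte 1 (0x98): reg=0xC1
After byte 2 (0xC6): reg=0x15
After byte 3 (0xB2): reg=0x7C
After byte 4 (0x7B): reg=0x15
After byte 5 (0xC1): reg=0x22

Answer: 0x22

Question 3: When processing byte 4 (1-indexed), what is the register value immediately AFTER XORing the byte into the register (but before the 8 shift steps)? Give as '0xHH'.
Register before byte 4: 0x7C
Byte 4: 0x7B
0x7C XOR 0x7B = 0x07

Answer: 0x07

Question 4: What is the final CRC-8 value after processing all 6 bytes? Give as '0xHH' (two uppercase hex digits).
After byte 1 (0x98): reg=0xC1
After byte 2 (0xC6): reg=0x15
After byte 3 (0xB2): reg=0x7C
After byte 4 (0x7B): reg=0x15
After byte 5 (0xC1): reg=0x22
After byte 6 (0xA2): reg=0x89

Answer: 0x89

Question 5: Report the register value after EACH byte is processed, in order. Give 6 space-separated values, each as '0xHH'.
0xC1 0x15 0x7C 0x15 0x22 0x89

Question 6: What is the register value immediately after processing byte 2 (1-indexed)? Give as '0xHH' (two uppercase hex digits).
After byte 1 (0x98): reg=0xC1
After byte 2 (0xC6): reg=0x15

Answer: 0x15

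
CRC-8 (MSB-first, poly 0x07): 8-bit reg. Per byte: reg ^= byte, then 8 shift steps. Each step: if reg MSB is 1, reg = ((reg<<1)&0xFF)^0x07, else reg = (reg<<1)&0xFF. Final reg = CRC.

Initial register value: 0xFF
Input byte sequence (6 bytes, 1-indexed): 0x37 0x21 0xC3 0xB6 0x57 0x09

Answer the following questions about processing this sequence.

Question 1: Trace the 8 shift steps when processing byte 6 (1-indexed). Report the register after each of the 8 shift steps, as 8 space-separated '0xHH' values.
After byte 1 (0x37): reg=0x76
After byte 2 (0x21): reg=0xA2
After byte 3 (0xC3): reg=0x20
After byte 4 (0xB6): reg=0xEB
After byte 5 (0x57): reg=0x3D
Register before byte 6: 0x3D
After XOR with byte 0x09: 0x34

Answer: 0x68 0xD0 0xA7 0x49 0x92 0x23 0x46 0x8C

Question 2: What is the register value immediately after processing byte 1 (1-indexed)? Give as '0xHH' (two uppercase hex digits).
After byte 1 (0x37): reg=0x76

Answer: 0x76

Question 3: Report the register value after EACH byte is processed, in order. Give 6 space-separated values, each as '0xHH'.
0x76 0xA2 0x20 0xEB 0x3D 0x8C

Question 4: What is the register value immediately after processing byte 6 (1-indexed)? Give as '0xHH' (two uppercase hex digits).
Answer: 0x8C

Derivation:
After byte 1 (0x37): reg=0x76
After byte 2 (0x21): reg=0xA2
After byte 3 (0xC3): reg=0x20
After byte 4 (0xB6): reg=0xEB
After byte 5 (0x57): reg=0x3D
After byte 6 (0x09): reg=0x8C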